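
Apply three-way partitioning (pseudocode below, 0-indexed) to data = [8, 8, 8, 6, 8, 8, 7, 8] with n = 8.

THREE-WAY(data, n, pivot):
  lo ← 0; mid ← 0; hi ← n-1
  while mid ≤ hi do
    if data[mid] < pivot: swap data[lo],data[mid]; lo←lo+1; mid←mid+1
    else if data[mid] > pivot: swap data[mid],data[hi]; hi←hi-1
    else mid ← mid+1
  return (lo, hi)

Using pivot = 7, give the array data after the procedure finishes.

pivot = 7; lo=0, mid=0, hi=7
data[mid]=8>7: swap data[0],data[7]; hi=6 → [8, 8, 8, 6, 8, 8, 7, 8]
data[mid]=8>7: swap data[0],data[6]; hi=5 → [7, 8, 8, 6, 8, 8, 8, 8]
data[mid]=7=7: mid=1
data[mid]=8>7: swap data[1],data[5]; hi=4 → [7, 8, 8, 6, 8, 8, 8, 8]
data[mid]=8>7: swap data[1],data[4]; hi=3 → [7, 8, 8, 6, 8, 8, 8, 8]
data[mid]=8>7: swap data[1],data[3]; hi=2 → [7, 6, 8, 8, 8, 8, 8, 8]
data[mid]=6<7: swap data[0],data[1]; lo=1,mid=2 → [6, 7, 8, 8, 8, 8, 8, 8]
data[mid]=8>7: swap data[2],data[2]; hi=1 → [6, 7, 8, 8, 8, 8, 8, 8]
end: lo=1, hi=1; data = [6, 7, 8, 8, 8, 8, 8, 8]

[6, 7, 8, 8, 8, 8, 8, 8]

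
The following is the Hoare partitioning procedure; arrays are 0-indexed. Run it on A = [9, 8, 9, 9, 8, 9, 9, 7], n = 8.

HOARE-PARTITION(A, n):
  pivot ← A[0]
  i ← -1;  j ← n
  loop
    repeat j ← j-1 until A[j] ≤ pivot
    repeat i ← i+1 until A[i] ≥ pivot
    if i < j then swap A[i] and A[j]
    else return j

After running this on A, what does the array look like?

[7, 8, 9, 9, 8, 9, 9, 9]

pivot = A[0] = 9; i = -1, j = 8
j→7 (A[7]=7≤9), i→0 (A[0]=9≥9); i<j, swap → [7, 8, 9, 9, 8, 9, 9, 9]
j→6 (A[6]=9≤9), i→2 (A[2]=9≥9); i<j, swap → [7, 8, 9, 9, 8, 9, 9, 9]
j→5 (A[5]=9≤9), i→3 (A[3]=9≥9); i<j, swap → [7, 8, 9, 9, 8, 9, 9, 9]
j→4, i→5; i≥j, return j=4. A = [7, 8, 9, 9, 8, 9, 9, 9]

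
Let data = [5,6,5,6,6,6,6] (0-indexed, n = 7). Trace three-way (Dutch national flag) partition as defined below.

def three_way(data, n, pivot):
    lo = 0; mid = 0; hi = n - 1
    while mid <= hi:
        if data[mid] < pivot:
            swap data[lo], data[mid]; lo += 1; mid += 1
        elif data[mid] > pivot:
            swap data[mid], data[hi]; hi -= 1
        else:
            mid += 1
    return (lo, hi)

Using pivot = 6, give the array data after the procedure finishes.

[5,5,6,6,6,6,6]

lo=0 mid=0 hi=6
5<6: swap(0,0), lo=1 mid=1 ⇒ [5,6,5,6,6,6,6]
6=6: mid=2
5<6: swap(1,2), lo=2 mid=3 ⇒ [5,5,6,6,6,6,6]
6=6: mid=4
6=6: mid=5
6=6: mid=6
6=6: mid=7
done. lo=2 hi=6; data=[5,5,6,6,6,6,6]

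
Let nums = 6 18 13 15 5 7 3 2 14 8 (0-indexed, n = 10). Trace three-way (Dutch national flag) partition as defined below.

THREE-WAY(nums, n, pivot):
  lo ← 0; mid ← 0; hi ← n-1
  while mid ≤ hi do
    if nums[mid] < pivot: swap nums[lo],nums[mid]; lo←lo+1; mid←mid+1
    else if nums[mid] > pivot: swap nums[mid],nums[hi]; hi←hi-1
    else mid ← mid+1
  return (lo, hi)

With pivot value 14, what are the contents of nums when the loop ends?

6 8 13 5 7 3 2 14 15 18

pivot = 14; lo=0, mid=0, hi=9
nums[mid]=6<14: swap nums[0],nums[0]; lo=1,mid=1 → 6 18 13 15 5 7 3 2 14 8
nums[mid]=18>14: swap nums[1],nums[9]; hi=8 → 6 8 13 15 5 7 3 2 14 18
nums[mid]=8<14: swap nums[1],nums[1]; lo=2,mid=2 → 6 8 13 15 5 7 3 2 14 18
nums[mid]=13<14: swap nums[2],nums[2]; lo=3,mid=3 → 6 8 13 15 5 7 3 2 14 18
nums[mid]=15>14: swap nums[3],nums[8]; hi=7 → 6 8 13 14 5 7 3 2 15 18
nums[mid]=14=14: mid=4
nums[mid]=5<14: swap nums[3],nums[4]; lo=4,mid=5 → 6 8 13 5 14 7 3 2 15 18
nums[mid]=7<14: swap nums[4],nums[5]; lo=5,mid=6 → 6 8 13 5 7 14 3 2 15 18
nums[mid]=3<14: swap nums[5],nums[6]; lo=6,mid=7 → 6 8 13 5 7 3 14 2 15 18
nums[mid]=2<14: swap nums[6],nums[7]; lo=7,mid=8 → 6 8 13 5 7 3 2 14 15 18
end: lo=7, hi=7; nums = 6 8 13 5 7 3 2 14 15 18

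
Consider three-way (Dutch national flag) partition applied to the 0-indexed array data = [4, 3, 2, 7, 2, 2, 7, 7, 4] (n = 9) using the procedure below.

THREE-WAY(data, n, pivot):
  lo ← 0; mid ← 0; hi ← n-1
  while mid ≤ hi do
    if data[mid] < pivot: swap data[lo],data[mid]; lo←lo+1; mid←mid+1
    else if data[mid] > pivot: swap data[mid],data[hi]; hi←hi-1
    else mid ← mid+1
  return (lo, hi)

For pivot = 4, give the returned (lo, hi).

lo=0 mid=0 hi=8
4=4: mid=1
3<4: swap(0,1), lo=1 mid=2 ⇒ [3, 4, 2, 7, 2, 2, 7, 7, 4]
2<4: swap(1,2), lo=2 mid=3 ⇒ [3, 2, 4, 7, 2, 2, 7, 7, 4]
7>4: swap(3,8), hi=7 ⇒ [3, 2, 4, 4, 2, 2, 7, 7, 7]
4=4: mid=4
2<4: swap(2,4), lo=3 mid=5 ⇒ [3, 2, 2, 4, 4, 2, 7, 7, 7]
2<4: swap(3,5), lo=4 mid=6 ⇒ [3, 2, 2, 2, 4, 4, 7, 7, 7]
7>4: swap(6,7), hi=6 ⇒ [3, 2, 2, 2, 4, 4, 7, 7, 7]
7>4: swap(6,6), hi=5 ⇒ [3, 2, 2, 2, 4, 4, 7, 7, 7]
done. lo=4 hi=5; data=[3, 2, 2, 2, 4, 4, 7, 7, 7]

(4, 5)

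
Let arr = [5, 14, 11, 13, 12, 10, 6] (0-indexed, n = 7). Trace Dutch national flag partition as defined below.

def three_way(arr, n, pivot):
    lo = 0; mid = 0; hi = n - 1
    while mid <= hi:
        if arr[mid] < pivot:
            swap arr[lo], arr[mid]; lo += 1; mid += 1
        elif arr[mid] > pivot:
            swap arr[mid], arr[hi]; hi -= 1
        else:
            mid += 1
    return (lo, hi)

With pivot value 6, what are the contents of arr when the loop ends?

pivot = 6; lo=0, mid=0, hi=6
arr[mid]=5<6: swap arr[0],arr[0]; lo=1,mid=1 → [5, 14, 11, 13, 12, 10, 6]
arr[mid]=14>6: swap arr[1],arr[6]; hi=5 → [5, 6, 11, 13, 12, 10, 14]
arr[mid]=6=6: mid=2
arr[mid]=11>6: swap arr[2],arr[5]; hi=4 → [5, 6, 10, 13, 12, 11, 14]
arr[mid]=10>6: swap arr[2],arr[4]; hi=3 → [5, 6, 12, 13, 10, 11, 14]
arr[mid]=12>6: swap arr[2],arr[3]; hi=2 → [5, 6, 13, 12, 10, 11, 14]
arr[mid]=13>6: swap arr[2],arr[2]; hi=1 → [5, 6, 13, 12, 10, 11, 14]
end: lo=1, hi=1; arr = [5, 6, 13, 12, 10, 11, 14]

[5, 6, 13, 12, 10, 11, 14]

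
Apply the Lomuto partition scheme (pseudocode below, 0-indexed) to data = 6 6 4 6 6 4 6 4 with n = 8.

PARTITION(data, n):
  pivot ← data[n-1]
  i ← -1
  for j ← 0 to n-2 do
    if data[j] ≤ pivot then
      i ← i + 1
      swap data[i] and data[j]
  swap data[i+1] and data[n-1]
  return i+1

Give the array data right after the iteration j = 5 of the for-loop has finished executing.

4 4 6 6 6 6 6 4

pivot = data[7] = 4; i = -1
j=0: data[0]=6 > 4 → no swap
j=1: data[1]=6 > 4 → no swap
j=2: data[2]=4 ≤ 4 → i=0, swap data[0],data[2] → 4 6 6 6 6 4 6 4
j=3: data[3]=6 > 4 → no swap
j=4: data[4]=6 > 4 → no swap
j=5: data[5]=4 ≤ 4 → i=1, swap data[1],data[5] → 4 4 6 6 6 6 6 4
(after j=5) data = 4 4 6 6 6 6 6 4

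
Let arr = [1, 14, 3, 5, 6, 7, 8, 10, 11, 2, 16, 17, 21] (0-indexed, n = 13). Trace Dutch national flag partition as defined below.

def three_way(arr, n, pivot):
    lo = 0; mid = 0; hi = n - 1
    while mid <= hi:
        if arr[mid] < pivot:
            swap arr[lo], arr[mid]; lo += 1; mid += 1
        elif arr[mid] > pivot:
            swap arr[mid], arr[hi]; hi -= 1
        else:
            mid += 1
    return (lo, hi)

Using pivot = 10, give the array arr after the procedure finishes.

[1, 2, 3, 5, 6, 7, 8, 10, 11, 16, 17, 21, 14]

lo=0 mid=0 hi=12
1<10: swap(0,0), lo=1 mid=1 ⇒ [1, 14, 3, 5, 6, 7, 8, 10, 11, 2, 16, 17, 21]
14>10: swap(1,12), hi=11 ⇒ [1, 21, 3, 5, 6, 7, 8, 10, 11, 2, 16, 17, 14]
21>10: swap(1,11), hi=10 ⇒ [1, 17, 3, 5, 6, 7, 8, 10, 11, 2, 16, 21, 14]
17>10: swap(1,10), hi=9 ⇒ [1, 16, 3, 5, 6, 7, 8, 10, 11, 2, 17, 21, 14]
16>10: swap(1,9), hi=8 ⇒ [1, 2, 3, 5, 6, 7, 8, 10, 11, 16, 17, 21, 14]
2<10: swap(1,1), lo=2 mid=2 ⇒ [1, 2, 3, 5, 6, 7, 8, 10, 11, 16, 17, 21, 14]
3<10: swap(2,2), lo=3 mid=3 ⇒ [1, 2, 3, 5, 6, 7, 8, 10, 11, 16, 17, 21, 14]
5<10: swap(3,3), lo=4 mid=4 ⇒ [1, 2, 3, 5, 6, 7, 8, 10, 11, 16, 17, 21, 14]
6<10: swap(4,4), lo=5 mid=5 ⇒ [1, 2, 3, 5, 6, 7, 8, 10, 11, 16, 17, 21, 14]
7<10: swap(5,5), lo=6 mid=6 ⇒ [1, 2, 3, 5, 6, 7, 8, 10, 11, 16, 17, 21, 14]
8<10: swap(6,6), lo=7 mid=7 ⇒ [1, 2, 3, 5, 6, 7, 8, 10, 11, 16, 17, 21, 14]
10=10: mid=8
11>10: swap(8,8), hi=7 ⇒ [1, 2, 3, 5, 6, 7, 8, 10, 11, 16, 17, 21, 14]
done. lo=7 hi=7; arr=[1, 2, 3, 5, 6, 7, 8, 10, 11, 16, 17, 21, 14]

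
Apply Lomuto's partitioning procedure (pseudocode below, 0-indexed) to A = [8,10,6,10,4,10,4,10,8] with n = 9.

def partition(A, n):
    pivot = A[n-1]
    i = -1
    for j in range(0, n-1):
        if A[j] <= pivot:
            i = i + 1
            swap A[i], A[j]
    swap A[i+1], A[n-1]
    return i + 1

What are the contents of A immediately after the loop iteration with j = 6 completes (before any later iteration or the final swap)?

[8,6,4,4,10,10,10,10,8]

pivot=8, i=-1
j=0: 8≤8, i=0, swap(0,0) ⇒ [8,10,6,10,4,10,4,10,8]
j=1: 10>8, skip
j=2: 6≤8, i=1, swap(1,2) ⇒ [8,6,10,10,4,10,4,10,8]
j=3: 10>8, skip
j=4: 4≤8, i=2, swap(2,4) ⇒ [8,6,4,10,10,10,4,10,8]
j=5: 10>8, skip
j=6: 4≤8, i=3, swap(3,6) ⇒ [8,6,4,4,10,10,10,10,8]
(after j=6) A = [8,6,4,4,10,10,10,10,8]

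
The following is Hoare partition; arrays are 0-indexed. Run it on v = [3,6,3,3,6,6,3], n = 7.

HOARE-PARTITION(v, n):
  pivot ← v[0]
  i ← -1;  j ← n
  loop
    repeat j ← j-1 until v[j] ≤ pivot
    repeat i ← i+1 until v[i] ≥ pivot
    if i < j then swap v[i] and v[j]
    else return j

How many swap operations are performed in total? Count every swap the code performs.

pivot = v[0] = 3; i = -1, j = 7
j→6 (v[6]=3≤3), i→0 (v[0]=3≥3); i<j, swap → [3,6,3,3,6,6,3]
j→3 (v[3]=3≤3), i→1 (v[1]=6≥3); i<j, swap → [3,3,3,6,6,6,3]
j→2, i→2; i≥j, return j=2. v = [3,3,3,6,6,6,3]

2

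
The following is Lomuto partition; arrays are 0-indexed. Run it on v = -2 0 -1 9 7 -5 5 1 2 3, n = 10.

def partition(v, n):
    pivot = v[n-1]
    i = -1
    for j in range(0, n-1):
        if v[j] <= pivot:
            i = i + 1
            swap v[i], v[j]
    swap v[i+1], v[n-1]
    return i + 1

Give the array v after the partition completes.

-2 0 -1 -5 1 2 3 7 9 5

pivot = v[9] = 3; i = -1
j=0: v[0]=-2 ≤ 3 → i=0, swap v[0],v[0] (no change) → -2 0 -1 9 7 -5 5 1 2 3
j=1: v[1]=0 ≤ 3 → i=1, swap v[1],v[1] (no change) → -2 0 -1 9 7 -5 5 1 2 3
j=2: v[2]=-1 ≤ 3 → i=2, swap v[2],v[2] (no change) → -2 0 -1 9 7 -5 5 1 2 3
j=3: v[3]=9 > 3 → no swap
j=4: v[4]=7 > 3 → no swap
j=5: v[5]=-5 ≤ 3 → i=3, swap v[3],v[5] → -2 0 -1 -5 7 9 5 1 2 3
j=6: v[6]=5 > 3 → no swap
j=7: v[7]=1 ≤ 3 → i=4, swap v[4],v[7] → -2 0 -1 -5 1 9 5 7 2 3
j=8: v[8]=2 ≤ 3 → i=5, swap v[5],v[8] → -2 0 -1 -5 1 2 5 7 9 3
final swap v[6],v[9] → -2 0 -1 -5 1 2 3 7 9 5; return 6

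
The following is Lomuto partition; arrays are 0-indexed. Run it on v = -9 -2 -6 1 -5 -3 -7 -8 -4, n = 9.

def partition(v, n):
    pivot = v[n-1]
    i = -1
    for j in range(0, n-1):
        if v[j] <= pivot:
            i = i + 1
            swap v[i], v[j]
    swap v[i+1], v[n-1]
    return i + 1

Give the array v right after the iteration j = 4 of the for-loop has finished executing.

-9 -6 -5 1 -2 -3 -7 -8 -4

pivot = v[8] = -4; i = -1
j=0: v[0]=-9 ≤ -4 → i=0, swap v[0],v[0] (no change) → -9 -2 -6 1 -5 -3 -7 -8 -4
j=1: v[1]=-2 > -4 → no swap
j=2: v[2]=-6 ≤ -4 → i=1, swap v[1],v[2] → -9 -6 -2 1 -5 -3 -7 -8 -4
j=3: v[3]=1 > -4 → no swap
j=4: v[4]=-5 ≤ -4 → i=2, swap v[2],v[4] → -9 -6 -5 1 -2 -3 -7 -8 -4
(after j=4) v = -9 -6 -5 1 -2 -3 -7 -8 -4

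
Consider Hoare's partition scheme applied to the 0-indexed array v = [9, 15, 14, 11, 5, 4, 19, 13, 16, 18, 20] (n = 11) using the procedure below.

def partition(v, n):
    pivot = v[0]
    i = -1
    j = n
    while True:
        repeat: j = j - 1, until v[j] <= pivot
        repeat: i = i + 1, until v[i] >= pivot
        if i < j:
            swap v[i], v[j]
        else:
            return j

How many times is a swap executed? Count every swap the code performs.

2

pivot=9
j stops at 5 (4), i stops at 0 (9); swap ⇒ [4, 15, 14, 11, 5, 9, 19, 13, 16, 18, 20]
j stops at 4 (5), i stops at 1 (15); swap ⇒ [4, 5, 14, 11, 15, 9, 19, 13, 16, 18, 20]
j stops at 1, i stops at 2; i≥j ⇒ return 1. v=[4, 5, 14, 11, 15, 9, 19, 13, 16, 18, 20]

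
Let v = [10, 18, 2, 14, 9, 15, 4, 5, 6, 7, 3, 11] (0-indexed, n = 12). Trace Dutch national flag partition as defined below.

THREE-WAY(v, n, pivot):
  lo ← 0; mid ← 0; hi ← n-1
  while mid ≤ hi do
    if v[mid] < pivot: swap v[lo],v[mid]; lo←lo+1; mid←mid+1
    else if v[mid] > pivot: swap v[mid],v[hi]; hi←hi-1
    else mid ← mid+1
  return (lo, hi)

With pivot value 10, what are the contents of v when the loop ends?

[3, 2, 7, 9, 6, 4, 5, 10, 15, 14, 11, 18]

pivot = 10; lo=0, mid=0, hi=11
v[mid]=10=10: mid=1
v[mid]=18>10: swap v[1],v[11]; hi=10 → [10, 11, 2, 14, 9, 15, 4, 5, 6, 7, 3, 18]
v[mid]=11>10: swap v[1],v[10]; hi=9 → [10, 3, 2, 14, 9, 15, 4, 5, 6, 7, 11, 18]
v[mid]=3<10: swap v[0],v[1]; lo=1,mid=2 → [3, 10, 2, 14, 9, 15, 4, 5, 6, 7, 11, 18]
v[mid]=2<10: swap v[1],v[2]; lo=2,mid=3 → [3, 2, 10, 14, 9, 15, 4, 5, 6, 7, 11, 18]
v[mid]=14>10: swap v[3],v[9]; hi=8 → [3, 2, 10, 7, 9, 15, 4, 5, 6, 14, 11, 18]
v[mid]=7<10: swap v[2],v[3]; lo=3,mid=4 → [3, 2, 7, 10, 9, 15, 4, 5, 6, 14, 11, 18]
v[mid]=9<10: swap v[3],v[4]; lo=4,mid=5 → [3, 2, 7, 9, 10, 15, 4, 5, 6, 14, 11, 18]
v[mid]=15>10: swap v[5],v[8]; hi=7 → [3, 2, 7, 9, 10, 6, 4, 5, 15, 14, 11, 18]
v[mid]=6<10: swap v[4],v[5]; lo=5,mid=6 → [3, 2, 7, 9, 6, 10, 4, 5, 15, 14, 11, 18]
v[mid]=4<10: swap v[5],v[6]; lo=6,mid=7 → [3, 2, 7, 9, 6, 4, 10, 5, 15, 14, 11, 18]
v[mid]=5<10: swap v[6],v[7]; lo=7,mid=8 → [3, 2, 7, 9, 6, 4, 5, 10, 15, 14, 11, 18]
end: lo=7, hi=7; v = [3, 2, 7, 9, 6, 4, 5, 10, 15, 14, 11, 18]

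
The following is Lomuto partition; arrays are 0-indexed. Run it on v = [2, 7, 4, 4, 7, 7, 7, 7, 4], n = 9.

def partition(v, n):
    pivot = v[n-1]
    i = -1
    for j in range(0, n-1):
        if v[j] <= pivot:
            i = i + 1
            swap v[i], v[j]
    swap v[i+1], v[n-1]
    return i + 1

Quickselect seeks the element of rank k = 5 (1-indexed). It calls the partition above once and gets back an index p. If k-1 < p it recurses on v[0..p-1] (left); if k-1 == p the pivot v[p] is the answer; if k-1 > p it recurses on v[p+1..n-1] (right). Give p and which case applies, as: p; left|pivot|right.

pivot=4, i=-1
j=0: 2≤4, i=0, swap(0,0) ⇒ [2, 7, 4, 4, 7, 7, 7, 7, 4]
j=1: 7>4, skip
j=2: 4≤4, i=1, swap(1,2) ⇒ [2, 4, 7, 4, 7, 7, 7, 7, 4]
j=3: 4≤4, i=2, swap(2,3) ⇒ [2, 4, 4, 7, 7, 7, 7, 7, 4]
j=4: 7>4, skip
j=5: 7>4, skip
j=6: 7>4, skip
j=7: 7>4, skip
swap(3,8) ⇒ [2, 4, 4, 4, 7, 7, 7, 7, 7]; return 3
p = 3; k-1 = 4 > 3 ⇒ right

3; right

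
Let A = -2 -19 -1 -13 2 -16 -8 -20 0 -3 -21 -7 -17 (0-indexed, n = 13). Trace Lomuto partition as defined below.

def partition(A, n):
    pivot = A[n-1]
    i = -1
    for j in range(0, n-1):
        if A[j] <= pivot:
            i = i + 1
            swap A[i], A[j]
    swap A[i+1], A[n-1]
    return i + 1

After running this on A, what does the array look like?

pivot = A[12] = -17; i = -1
j=0: A[0]=-2 > -17 → no swap
j=1: A[1]=-19 ≤ -17 → i=0, swap A[0],A[1] → -19 -2 -1 -13 2 -16 -8 -20 0 -3 -21 -7 -17
j=2: A[2]=-1 > -17 → no swap
j=3: A[3]=-13 > -17 → no swap
j=4: A[4]=2 > -17 → no swap
j=5: A[5]=-16 > -17 → no swap
j=6: A[6]=-8 > -17 → no swap
j=7: A[7]=-20 ≤ -17 → i=1, swap A[1],A[7] → -19 -20 -1 -13 2 -16 -8 -2 0 -3 -21 -7 -17
j=8: A[8]=0 > -17 → no swap
j=9: A[9]=-3 > -17 → no swap
j=10: A[10]=-21 ≤ -17 → i=2, swap A[2],A[10] → -19 -20 -21 -13 2 -16 -8 -2 0 -3 -1 -7 -17
j=11: A[11]=-7 > -17 → no swap
final swap A[3],A[12] → -19 -20 -21 -17 2 -16 -8 -2 0 -3 -1 -7 -13; return 3

-19 -20 -21 -17 2 -16 -8 -2 0 -3 -1 -7 -13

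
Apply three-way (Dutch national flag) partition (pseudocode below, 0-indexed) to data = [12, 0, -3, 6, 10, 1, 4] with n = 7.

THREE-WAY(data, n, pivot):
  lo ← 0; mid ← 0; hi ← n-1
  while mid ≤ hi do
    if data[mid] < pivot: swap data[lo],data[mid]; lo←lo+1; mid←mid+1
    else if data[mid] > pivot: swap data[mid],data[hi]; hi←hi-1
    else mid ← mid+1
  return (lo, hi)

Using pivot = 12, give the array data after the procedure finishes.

pivot = 12; lo=0, mid=0, hi=6
data[mid]=12=12: mid=1
data[mid]=0<12: swap data[0],data[1]; lo=1,mid=2 → [0, 12, -3, 6, 10, 1, 4]
data[mid]=-3<12: swap data[1],data[2]; lo=2,mid=3 → [0, -3, 12, 6, 10, 1, 4]
data[mid]=6<12: swap data[2],data[3]; lo=3,mid=4 → [0, -3, 6, 12, 10, 1, 4]
data[mid]=10<12: swap data[3],data[4]; lo=4,mid=5 → [0, -3, 6, 10, 12, 1, 4]
data[mid]=1<12: swap data[4],data[5]; lo=5,mid=6 → [0, -3, 6, 10, 1, 12, 4]
data[mid]=4<12: swap data[5],data[6]; lo=6,mid=7 → [0, -3, 6, 10, 1, 4, 12]
end: lo=6, hi=6; data = [0, -3, 6, 10, 1, 4, 12]

[0, -3, 6, 10, 1, 4, 12]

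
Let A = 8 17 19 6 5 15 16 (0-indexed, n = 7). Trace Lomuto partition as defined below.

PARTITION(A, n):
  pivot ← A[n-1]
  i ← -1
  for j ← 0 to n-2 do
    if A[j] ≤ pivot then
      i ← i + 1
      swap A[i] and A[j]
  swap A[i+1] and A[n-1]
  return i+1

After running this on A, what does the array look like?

8 6 5 15 16 17 19

pivot=16, i=-1
j=0: 8≤16, i=0, swap(0,0) ⇒ 8 17 19 6 5 15 16
j=1: 17>16, skip
j=2: 19>16, skip
j=3: 6≤16, i=1, swap(1,3) ⇒ 8 6 19 17 5 15 16
j=4: 5≤16, i=2, swap(2,4) ⇒ 8 6 5 17 19 15 16
j=5: 15≤16, i=3, swap(3,5) ⇒ 8 6 5 15 19 17 16
swap(4,6) ⇒ 8 6 5 15 16 17 19; return 4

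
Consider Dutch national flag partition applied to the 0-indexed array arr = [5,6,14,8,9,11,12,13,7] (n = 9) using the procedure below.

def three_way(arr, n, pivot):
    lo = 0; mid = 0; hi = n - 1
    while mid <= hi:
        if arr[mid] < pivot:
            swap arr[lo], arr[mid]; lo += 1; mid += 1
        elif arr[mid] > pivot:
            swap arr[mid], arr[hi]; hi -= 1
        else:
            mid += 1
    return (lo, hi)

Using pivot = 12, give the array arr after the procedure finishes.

[5,6,7,8,9,11,12,13,14]

lo=0 mid=0 hi=8
5<12: swap(0,0), lo=1 mid=1 ⇒ [5,6,14,8,9,11,12,13,7]
6<12: swap(1,1), lo=2 mid=2 ⇒ [5,6,14,8,9,11,12,13,7]
14>12: swap(2,8), hi=7 ⇒ [5,6,7,8,9,11,12,13,14]
7<12: swap(2,2), lo=3 mid=3 ⇒ [5,6,7,8,9,11,12,13,14]
8<12: swap(3,3), lo=4 mid=4 ⇒ [5,6,7,8,9,11,12,13,14]
9<12: swap(4,4), lo=5 mid=5 ⇒ [5,6,7,8,9,11,12,13,14]
11<12: swap(5,5), lo=6 mid=6 ⇒ [5,6,7,8,9,11,12,13,14]
12=12: mid=7
13>12: swap(7,7), hi=6 ⇒ [5,6,7,8,9,11,12,13,14]
done. lo=6 hi=6; arr=[5,6,7,8,9,11,12,13,14]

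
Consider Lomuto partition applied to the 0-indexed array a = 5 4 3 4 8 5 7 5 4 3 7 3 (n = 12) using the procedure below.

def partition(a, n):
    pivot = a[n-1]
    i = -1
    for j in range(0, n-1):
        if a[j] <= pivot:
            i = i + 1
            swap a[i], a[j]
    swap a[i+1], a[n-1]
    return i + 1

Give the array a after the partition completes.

pivot = a[11] = 3; i = -1
j=0: a[0]=5 > 3 → no swap
j=1: a[1]=4 > 3 → no swap
j=2: a[2]=3 ≤ 3 → i=0, swap a[0],a[2] → 3 4 5 4 8 5 7 5 4 3 7 3
j=3: a[3]=4 > 3 → no swap
j=4: a[4]=8 > 3 → no swap
j=5: a[5]=5 > 3 → no swap
j=6: a[6]=7 > 3 → no swap
j=7: a[7]=5 > 3 → no swap
j=8: a[8]=4 > 3 → no swap
j=9: a[9]=3 ≤ 3 → i=1, swap a[1],a[9] → 3 3 5 4 8 5 7 5 4 4 7 3
j=10: a[10]=7 > 3 → no swap
final swap a[2],a[11] → 3 3 3 4 8 5 7 5 4 4 7 5; return 2

3 3 3 4 8 5 7 5 4 4 7 5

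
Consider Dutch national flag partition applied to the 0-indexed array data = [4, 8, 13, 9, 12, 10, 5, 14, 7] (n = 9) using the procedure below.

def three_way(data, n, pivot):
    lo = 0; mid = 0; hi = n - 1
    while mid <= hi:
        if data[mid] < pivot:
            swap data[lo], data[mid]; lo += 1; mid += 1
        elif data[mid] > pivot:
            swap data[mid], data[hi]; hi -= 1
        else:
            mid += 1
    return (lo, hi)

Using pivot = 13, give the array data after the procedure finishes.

lo=0 mid=0 hi=8
4<13: swap(0,0), lo=1 mid=1 ⇒ [4, 8, 13, 9, 12, 10, 5, 14, 7]
8<13: swap(1,1), lo=2 mid=2 ⇒ [4, 8, 13, 9, 12, 10, 5, 14, 7]
13=13: mid=3
9<13: swap(2,3), lo=3 mid=4 ⇒ [4, 8, 9, 13, 12, 10, 5, 14, 7]
12<13: swap(3,4), lo=4 mid=5 ⇒ [4, 8, 9, 12, 13, 10, 5, 14, 7]
10<13: swap(4,5), lo=5 mid=6 ⇒ [4, 8, 9, 12, 10, 13, 5, 14, 7]
5<13: swap(5,6), lo=6 mid=7 ⇒ [4, 8, 9, 12, 10, 5, 13, 14, 7]
14>13: swap(7,8), hi=7 ⇒ [4, 8, 9, 12, 10, 5, 13, 7, 14]
7<13: swap(6,7), lo=7 mid=8 ⇒ [4, 8, 9, 12, 10, 5, 7, 13, 14]
done. lo=7 hi=7; data=[4, 8, 9, 12, 10, 5, 7, 13, 14]

[4, 8, 9, 12, 10, 5, 7, 13, 14]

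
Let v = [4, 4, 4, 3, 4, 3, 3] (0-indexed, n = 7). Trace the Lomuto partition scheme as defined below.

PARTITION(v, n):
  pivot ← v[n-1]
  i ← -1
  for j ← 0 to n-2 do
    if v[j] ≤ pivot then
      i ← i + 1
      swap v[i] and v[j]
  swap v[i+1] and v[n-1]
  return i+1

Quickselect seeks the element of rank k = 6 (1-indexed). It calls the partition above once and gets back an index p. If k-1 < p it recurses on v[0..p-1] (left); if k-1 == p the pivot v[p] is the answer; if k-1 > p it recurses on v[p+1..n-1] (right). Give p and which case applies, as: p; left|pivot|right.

pivot=3, i=-1
j=0: 4>3, skip
j=1: 4>3, skip
j=2: 4>3, skip
j=3: 3≤3, i=0, swap(0,3) ⇒ [3, 4, 4, 4, 4, 3, 3]
j=4: 4>3, skip
j=5: 3≤3, i=1, swap(1,5) ⇒ [3, 3, 4, 4, 4, 4, 3]
swap(2,6) ⇒ [3, 3, 3, 4, 4, 4, 4]; return 2
p = 2; k-1 = 5 > 2 ⇒ right

2; right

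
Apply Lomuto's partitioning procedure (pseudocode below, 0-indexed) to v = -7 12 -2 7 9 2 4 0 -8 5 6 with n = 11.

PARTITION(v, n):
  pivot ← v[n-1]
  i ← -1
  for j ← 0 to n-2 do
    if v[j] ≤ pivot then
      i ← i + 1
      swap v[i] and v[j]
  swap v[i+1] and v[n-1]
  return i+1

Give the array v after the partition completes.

-7 -2 2 4 0 -8 5 6 12 7 9

pivot=6, i=-1
j=0: -7≤6, i=0, swap(0,0) ⇒ -7 12 -2 7 9 2 4 0 -8 5 6
j=1: 12>6, skip
j=2: -2≤6, i=1, swap(1,2) ⇒ -7 -2 12 7 9 2 4 0 -8 5 6
j=3: 7>6, skip
j=4: 9>6, skip
j=5: 2≤6, i=2, swap(2,5) ⇒ -7 -2 2 7 9 12 4 0 -8 5 6
j=6: 4≤6, i=3, swap(3,6) ⇒ -7 -2 2 4 9 12 7 0 -8 5 6
j=7: 0≤6, i=4, swap(4,7) ⇒ -7 -2 2 4 0 12 7 9 -8 5 6
j=8: -8≤6, i=5, swap(5,8) ⇒ -7 -2 2 4 0 -8 7 9 12 5 6
j=9: 5≤6, i=6, swap(6,9) ⇒ -7 -2 2 4 0 -8 5 9 12 7 6
swap(7,10) ⇒ -7 -2 2 4 0 -8 5 6 12 7 9; return 7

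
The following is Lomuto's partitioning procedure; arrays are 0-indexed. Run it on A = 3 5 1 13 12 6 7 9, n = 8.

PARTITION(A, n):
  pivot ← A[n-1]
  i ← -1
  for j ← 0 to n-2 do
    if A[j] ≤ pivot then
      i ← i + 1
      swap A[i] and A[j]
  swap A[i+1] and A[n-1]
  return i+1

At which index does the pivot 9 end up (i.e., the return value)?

5

pivot = A[7] = 9; i = -1
j=0: A[0]=3 ≤ 9 → i=0, swap A[0],A[0] (no change) → 3 5 1 13 12 6 7 9
j=1: A[1]=5 ≤ 9 → i=1, swap A[1],A[1] (no change) → 3 5 1 13 12 6 7 9
j=2: A[2]=1 ≤ 9 → i=2, swap A[2],A[2] (no change) → 3 5 1 13 12 6 7 9
j=3: A[3]=13 > 9 → no swap
j=4: A[4]=12 > 9 → no swap
j=5: A[5]=6 ≤ 9 → i=3, swap A[3],A[5] → 3 5 1 6 12 13 7 9
j=6: A[6]=7 ≤ 9 → i=4, swap A[4],A[6] → 3 5 1 6 7 13 12 9
final swap A[5],A[7] → 3 5 1 6 7 9 12 13; return 5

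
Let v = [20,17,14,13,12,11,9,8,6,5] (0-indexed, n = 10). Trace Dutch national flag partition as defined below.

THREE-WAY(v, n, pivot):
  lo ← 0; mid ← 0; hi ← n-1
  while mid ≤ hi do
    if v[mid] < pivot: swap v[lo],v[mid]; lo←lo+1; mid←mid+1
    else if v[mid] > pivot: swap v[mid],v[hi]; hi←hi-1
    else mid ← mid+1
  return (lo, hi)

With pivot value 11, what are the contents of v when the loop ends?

[5,6,8,9,11,12,13,14,17,20]

lo=0 mid=0 hi=9
20>11: swap(0,9), hi=8 ⇒ [5,17,14,13,12,11,9,8,6,20]
5<11: swap(0,0), lo=1 mid=1 ⇒ [5,17,14,13,12,11,9,8,6,20]
17>11: swap(1,8), hi=7 ⇒ [5,6,14,13,12,11,9,8,17,20]
6<11: swap(1,1), lo=2 mid=2 ⇒ [5,6,14,13,12,11,9,8,17,20]
14>11: swap(2,7), hi=6 ⇒ [5,6,8,13,12,11,9,14,17,20]
8<11: swap(2,2), lo=3 mid=3 ⇒ [5,6,8,13,12,11,9,14,17,20]
13>11: swap(3,6), hi=5 ⇒ [5,6,8,9,12,11,13,14,17,20]
9<11: swap(3,3), lo=4 mid=4 ⇒ [5,6,8,9,12,11,13,14,17,20]
12>11: swap(4,5), hi=4 ⇒ [5,6,8,9,11,12,13,14,17,20]
11=11: mid=5
done. lo=4 hi=4; v=[5,6,8,9,11,12,13,14,17,20]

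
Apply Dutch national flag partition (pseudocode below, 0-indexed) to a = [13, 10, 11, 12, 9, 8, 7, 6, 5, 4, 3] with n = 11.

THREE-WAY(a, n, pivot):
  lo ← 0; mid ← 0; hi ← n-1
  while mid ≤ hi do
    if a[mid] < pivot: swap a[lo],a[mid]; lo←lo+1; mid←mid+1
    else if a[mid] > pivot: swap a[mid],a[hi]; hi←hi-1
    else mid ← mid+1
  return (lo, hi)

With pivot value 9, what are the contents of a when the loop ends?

pivot = 9; lo=0, mid=0, hi=10
a[mid]=13>9: swap a[0],a[10]; hi=9 → [3, 10, 11, 12, 9, 8, 7, 6, 5, 4, 13]
a[mid]=3<9: swap a[0],a[0]; lo=1,mid=1 → [3, 10, 11, 12, 9, 8, 7, 6, 5, 4, 13]
a[mid]=10>9: swap a[1],a[9]; hi=8 → [3, 4, 11, 12, 9, 8, 7, 6, 5, 10, 13]
a[mid]=4<9: swap a[1],a[1]; lo=2,mid=2 → [3, 4, 11, 12, 9, 8, 7, 6, 5, 10, 13]
a[mid]=11>9: swap a[2],a[8]; hi=7 → [3, 4, 5, 12, 9, 8, 7, 6, 11, 10, 13]
a[mid]=5<9: swap a[2],a[2]; lo=3,mid=3 → [3, 4, 5, 12, 9, 8, 7, 6, 11, 10, 13]
a[mid]=12>9: swap a[3],a[7]; hi=6 → [3, 4, 5, 6, 9, 8, 7, 12, 11, 10, 13]
a[mid]=6<9: swap a[3],a[3]; lo=4,mid=4 → [3, 4, 5, 6, 9, 8, 7, 12, 11, 10, 13]
a[mid]=9=9: mid=5
a[mid]=8<9: swap a[4],a[5]; lo=5,mid=6 → [3, 4, 5, 6, 8, 9, 7, 12, 11, 10, 13]
a[mid]=7<9: swap a[5],a[6]; lo=6,mid=7 → [3, 4, 5, 6, 8, 7, 9, 12, 11, 10, 13]
end: lo=6, hi=6; a = [3, 4, 5, 6, 8, 7, 9, 12, 11, 10, 13]

[3, 4, 5, 6, 8, 7, 9, 12, 11, 10, 13]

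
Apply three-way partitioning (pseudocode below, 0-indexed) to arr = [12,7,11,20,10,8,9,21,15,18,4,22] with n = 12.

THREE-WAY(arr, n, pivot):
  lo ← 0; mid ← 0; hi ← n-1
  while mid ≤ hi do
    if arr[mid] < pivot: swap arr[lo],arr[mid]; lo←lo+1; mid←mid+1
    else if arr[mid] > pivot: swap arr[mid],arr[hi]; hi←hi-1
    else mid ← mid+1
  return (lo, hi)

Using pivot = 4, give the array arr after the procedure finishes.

[4,11,20,10,8,9,21,15,18,7,22,12]

pivot = 4; lo=0, mid=0, hi=11
arr[mid]=12>4: swap arr[0],arr[11]; hi=10 → [22,7,11,20,10,8,9,21,15,18,4,12]
arr[mid]=22>4: swap arr[0],arr[10]; hi=9 → [4,7,11,20,10,8,9,21,15,18,22,12]
arr[mid]=4=4: mid=1
arr[mid]=7>4: swap arr[1],arr[9]; hi=8 → [4,18,11,20,10,8,9,21,15,7,22,12]
arr[mid]=18>4: swap arr[1],arr[8]; hi=7 → [4,15,11,20,10,8,9,21,18,7,22,12]
arr[mid]=15>4: swap arr[1],arr[7]; hi=6 → [4,21,11,20,10,8,9,15,18,7,22,12]
arr[mid]=21>4: swap arr[1],arr[6]; hi=5 → [4,9,11,20,10,8,21,15,18,7,22,12]
arr[mid]=9>4: swap arr[1],arr[5]; hi=4 → [4,8,11,20,10,9,21,15,18,7,22,12]
arr[mid]=8>4: swap arr[1],arr[4]; hi=3 → [4,10,11,20,8,9,21,15,18,7,22,12]
arr[mid]=10>4: swap arr[1],arr[3]; hi=2 → [4,20,11,10,8,9,21,15,18,7,22,12]
arr[mid]=20>4: swap arr[1],arr[2]; hi=1 → [4,11,20,10,8,9,21,15,18,7,22,12]
arr[mid]=11>4: swap arr[1],arr[1]; hi=0 → [4,11,20,10,8,9,21,15,18,7,22,12]
end: lo=0, hi=0; arr = [4,11,20,10,8,9,21,15,18,7,22,12]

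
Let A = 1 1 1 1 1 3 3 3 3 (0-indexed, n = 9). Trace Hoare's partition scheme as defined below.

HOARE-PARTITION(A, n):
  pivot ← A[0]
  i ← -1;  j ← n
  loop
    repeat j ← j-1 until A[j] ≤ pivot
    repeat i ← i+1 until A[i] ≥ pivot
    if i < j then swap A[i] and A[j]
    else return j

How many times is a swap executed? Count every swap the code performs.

2

pivot = A[0] = 1; i = -1, j = 9
j→4 (A[4]=1≤1), i→0 (A[0]=1≥1); i<j, swap → 1 1 1 1 1 3 3 3 3
j→3 (A[3]=1≤1), i→1 (A[1]=1≥1); i<j, swap → 1 1 1 1 1 3 3 3 3
j→2, i→2; i≥j, return j=2. A = 1 1 1 1 1 3 3 3 3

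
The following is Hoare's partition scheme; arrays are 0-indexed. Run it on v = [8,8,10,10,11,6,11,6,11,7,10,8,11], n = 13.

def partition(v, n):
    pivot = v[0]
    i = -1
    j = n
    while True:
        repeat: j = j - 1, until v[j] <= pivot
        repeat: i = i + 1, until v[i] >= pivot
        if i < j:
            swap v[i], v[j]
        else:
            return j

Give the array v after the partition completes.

[8,7,6,6,11,10,11,10,11,8,10,8,11]

pivot=8
j stops at 11 (8), i stops at 0 (8); swap ⇒ [8,8,10,10,11,6,11,6,11,7,10,8,11]
j stops at 9 (7), i stops at 1 (8); swap ⇒ [8,7,10,10,11,6,11,6,11,8,10,8,11]
j stops at 7 (6), i stops at 2 (10); swap ⇒ [8,7,6,10,11,6,11,10,11,8,10,8,11]
j stops at 5 (6), i stops at 3 (10); swap ⇒ [8,7,6,6,11,10,11,10,11,8,10,8,11]
j stops at 3, i stops at 4; i≥j ⇒ return 3. v=[8,7,6,6,11,10,11,10,11,8,10,8,11]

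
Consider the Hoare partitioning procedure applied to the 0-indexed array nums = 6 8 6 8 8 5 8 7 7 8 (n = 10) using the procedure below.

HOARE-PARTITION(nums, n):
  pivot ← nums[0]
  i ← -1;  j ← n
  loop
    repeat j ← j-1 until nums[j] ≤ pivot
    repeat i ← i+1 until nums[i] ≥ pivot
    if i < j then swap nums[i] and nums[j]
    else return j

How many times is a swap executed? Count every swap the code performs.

pivot=6
j stops at 5 (5), i stops at 0 (6); swap ⇒ 5 8 6 8 8 6 8 7 7 8
j stops at 2 (6), i stops at 1 (8); swap ⇒ 5 6 8 8 8 6 8 7 7 8
j stops at 1, i stops at 2; i≥j ⇒ return 1. nums=5 6 8 8 8 6 8 7 7 8

2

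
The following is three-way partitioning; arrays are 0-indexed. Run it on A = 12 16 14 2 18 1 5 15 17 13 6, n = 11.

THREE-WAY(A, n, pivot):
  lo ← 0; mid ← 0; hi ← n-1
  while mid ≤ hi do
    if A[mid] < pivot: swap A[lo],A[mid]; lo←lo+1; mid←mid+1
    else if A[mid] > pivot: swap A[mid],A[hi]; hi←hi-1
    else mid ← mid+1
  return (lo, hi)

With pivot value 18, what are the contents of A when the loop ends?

12 16 14 2 1 5 15 17 13 6 18

lo=0 mid=0 hi=10
12<18: swap(0,0), lo=1 mid=1 ⇒ 12 16 14 2 18 1 5 15 17 13 6
16<18: swap(1,1), lo=2 mid=2 ⇒ 12 16 14 2 18 1 5 15 17 13 6
14<18: swap(2,2), lo=3 mid=3 ⇒ 12 16 14 2 18 1 5 15 17 13 6
2<18: swap(3,3), lo=4 mid=4 ⇒ 12 16 14 2 18 1 5 15 17 13 6
18=18: mid=5
1<18: swap(4,5), lo=5 mid=6 ⇒ 12 16 14 2 1 18 5 15 17 13 6
5<18: swap(5,6), lo=6 mid=7 ⇒ 12 16 14 2 1 5 18 15 17 13 6
15<18: swap(6,7), lo=7 mid=8 ⇒ 12 16 14 2 1 5 15 18 17 13 6
17<18: swap(7,8), lo=8 mid=9 ⇒ 12 16 14 2 1 5 15 17 18 13 6
13<18: swap(8,9), lo=9 mid=10 ⇒ 12 16 14 2 1 5 15 17 13 18 6
6<18: swap(9,10), lo=10 mid=11 ⇒ 12 16 14 2 1 5 15 17 13 6 18
done. lo=10 hi=10; A=12 16 14 2 1 5 15 17 13 6 18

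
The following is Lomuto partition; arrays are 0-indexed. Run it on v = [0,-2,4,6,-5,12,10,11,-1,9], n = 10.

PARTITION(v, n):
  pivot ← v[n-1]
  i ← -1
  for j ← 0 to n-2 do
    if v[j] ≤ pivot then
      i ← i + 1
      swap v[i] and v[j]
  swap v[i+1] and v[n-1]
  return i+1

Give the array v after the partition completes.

pivot = v[9] = 9; i = -1
j=0: v[0]=0 ≤ 9 → i=0, swap v[0],v[0] (no change) → [0,-2,4,6,-5,12,10,11,-1,9]
j=1: v[1]=-2 ≤ 9 → i=1, swap v[1],v[1] (no change) → [0,-2,4,6,-5,12,10,11,-1,9]
j=2: v[2]=4 ≤ 9 → i=2, swap v[2],v[2] (no change) → [0,-2,4,6,-5,12,10,11,-1,9]
j=3: v[3]=6 ≤ 9 → i=3, swap v[3],v[3] (no change) → [0,-2,4,6,-5,12,10,11,-1,9]
j=4: v[4]=-5 ≤ 9 → i=4, swap v[4],v[4] (no change) → [0,-2,4,6,-5,12,10,11,-1,9]
j=5: v[5]=12 > 9 → no swap
j=6: v[6]=10 > 9 → no swap
j=7: v[7]=11 > 9 → no swap
j=8: v[8]=-1 ≤ 9 → i=5, swap v[5],v[8] → [0,-2,4,6,-5,-1,10,11,12,9]
final swap v[6],v[9] → [0,-2,4,6,-5,-1,9,11,12,10]; return 6

[0,-2,4,6,-5,-1,9,11,12,10]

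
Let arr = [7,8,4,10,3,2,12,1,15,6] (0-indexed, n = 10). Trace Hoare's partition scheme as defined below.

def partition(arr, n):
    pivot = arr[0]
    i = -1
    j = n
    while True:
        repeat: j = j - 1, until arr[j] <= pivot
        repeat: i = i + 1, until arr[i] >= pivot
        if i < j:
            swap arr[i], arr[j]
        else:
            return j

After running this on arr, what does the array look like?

pivot = arr[0] = 7; i = -1, j = 10
j→9 (arr[9]=6≤7), i→0 (arr[0]=7≥7); i<j, swap → [6,8,4,10,3,2,12,1,15,7]
j→7 (arr[7]=1≤7), i→1 (arr[1]=8≥7); i<j, swap → [6,1,4,10,3,2,12,8,15,7]
j→5 (arr[5]=2≤7), i→3 (arr[3]=10≥7); i<j, swap → [6,1,4,2,3,10,12,8,15,7]
j→4, i→5; i≥j, return j=4. arr = [6,1,4,2,3,10,12,8,15,7]

[6,1,4,2,3,10,12,8,15,7]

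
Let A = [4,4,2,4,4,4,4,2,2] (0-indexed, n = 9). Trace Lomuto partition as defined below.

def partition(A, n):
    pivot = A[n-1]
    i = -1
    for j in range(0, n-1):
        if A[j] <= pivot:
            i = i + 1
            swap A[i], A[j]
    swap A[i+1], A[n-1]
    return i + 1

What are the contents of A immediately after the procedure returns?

[2,2,2,4,4,4,4,4,4]

pivot=2, i=-1
j=0: 4>2, skip
j=1: 4>2, skip
j=2: 2≤2, i=0, swap(0,2) ⇒ [2,4,4,4,4,4,4,2,2]
j=3: 4>2, skip
j=4: 4>2, skip
j=5: 4>2, skip
j=6: 4>2, skip
j=7: 2≤2, i=1, swap(1,7) ⇒ [2,2,4,4,4,4,4,4,2]
swap(2,8) ⇒ [2,2,2,4,4,4,4,4,4]; return 2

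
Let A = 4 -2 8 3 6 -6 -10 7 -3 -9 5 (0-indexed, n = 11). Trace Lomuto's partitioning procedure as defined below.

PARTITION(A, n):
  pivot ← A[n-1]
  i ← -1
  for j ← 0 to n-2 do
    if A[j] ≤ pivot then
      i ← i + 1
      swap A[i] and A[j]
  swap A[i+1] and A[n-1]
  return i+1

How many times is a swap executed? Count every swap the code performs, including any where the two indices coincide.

8

pivot=5, i=-1
j=0: 4≤5, i=0, swap(0,0) ⇒ 4 -2 8 3 6 -6 -10 7 -3 -9 5
j=1: -2≤5, i=1, swap(1,1) ⇒ 4 -2 8 3 6 -6 -10 7 -3 -9 5
j=2: 8>5, skip
j=3: 3≤5, i=2, swap(2,3) ⇒ 4 -2 3 8 6 -6 -10 7 -3 -9 5
j=4: 6>5, skip
j=5: -6≤5, i=3, swap(3,5) ⇒ 4 -2 3 -6 6 8 -10 7 -3 -9 5
j=6: -10≤5, i=4, swap(4,6) ⇒ 4 -2 3 -6 -10 8 6 7 -3 -9 5
j=7: 7>5, skip
j=8: -3≤5, i=5, swap(5,8) ⇒ 4 -2 3 -6 -10 -3 6 7 8 -9 5
j=9: -9≤5, i=6, swap(6,9) ⇒ 4 -2 3 -6 -10 -3 -9 7 8 6 5
swap(7,10) ⇒ 4 -2 3 -6 -10 -3 -9 5 8 6 7; return 7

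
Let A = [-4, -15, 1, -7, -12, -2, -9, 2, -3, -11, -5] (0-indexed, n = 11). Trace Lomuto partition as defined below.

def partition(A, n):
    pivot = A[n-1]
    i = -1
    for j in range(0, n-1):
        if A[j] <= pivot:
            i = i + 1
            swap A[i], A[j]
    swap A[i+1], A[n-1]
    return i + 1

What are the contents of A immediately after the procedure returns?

[-15, -7, -12, -9, -11, -5, -4, 2, -3, 1, -2]

pivot = A[10] = -5; i = -1
j=0: A[0]=-4 > -5 → no swap
j=1: A[1]=-15 ≤ -5 → i=0, swap A[0],A[1] → [-15, -4, 1, -7, -12, -2, -9, 2, -3, -11, -5]
j=2: A[2]=1 > -5 → no swap
j=3: A[3]=-7 ≤ -5 → i=1, swap A[1],A[3] → [-15, -7, 1, -4, -12, -2, -9, 2, -3, -11, -5]
j=4: A[4]=-12 ≤ -5 → i=2, swap A[2],A[4] → [-15, -7, -12, -4, 1, -2, -9, 2, -3, -11, -5]
j=5: A[5]=-2 > -5 → no swap
j=6: A[6]=-9 ≤ -5 → i=3, swap A[3],A[6] → [-15, -7, -12, -9, 1, -2, -4, 2, -3, -11, -5]
j=7: A[7]=2 > -5 → no swap
j=8: A[8]=-3 > -5 → no swap
j=9: A[9]=-11 ≤ -5 → i=4, swap A[4],A[9] → [-15, -7, -12, -9, -11, -2, -4, 2, -3, 1, -5]
final swap A[5],A[10] → [-15, -7, -12, -9, -11, -5, -4, 2, -3, 1, -2]; return 5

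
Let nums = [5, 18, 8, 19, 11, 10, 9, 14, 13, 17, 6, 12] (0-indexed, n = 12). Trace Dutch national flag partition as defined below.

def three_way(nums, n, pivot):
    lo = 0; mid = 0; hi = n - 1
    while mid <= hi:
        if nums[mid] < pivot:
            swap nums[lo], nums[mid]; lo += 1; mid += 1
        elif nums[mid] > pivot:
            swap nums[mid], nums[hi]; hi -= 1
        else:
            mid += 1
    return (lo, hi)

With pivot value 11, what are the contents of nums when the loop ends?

lo=0 mid=0 hi=11
5<11: swap(0,0), lo=1 mid=1 ⇒ [5, 18, 8, 19, 11, 10, 9, 14, 13, 17, 6, 12]
18>11: swap(1,11), hi=10 ⇒ [5, 12, 8, 19, 11, 10, 9, 14, 13, 17, 6, 18]
12>11: swap(1,10), hi=9 ⇒ [5, 6, 8, 19, 11, 10, 9, 14, 13, 17, 12, 18]
6<11: swap(1,1), lo=2 mid=2 ⇒ [5, 6, 8, 19, 11, 10, 9, 14, 13, 17, 12, 18]
8<11: swap(2,2), lo=3 mid=3 ⇒ [5, 6, 8, 19, 11, 10, 9, 14, 13, 17, 12, 18]
19>11: swap(3,9), hi=8 ⇒ [5, 6, 8, 17, 11, 10, 9, 14, 13, 19, 12, 18]
17>11: swap(3,8), hi=7 ⇒ [5, 6, 8, 13, 11, 10, 9, 14, 17, 19, 12, 18]
13>11: swap(3,7), hi=6 ⇒ [5, 6, 8, 14, 11, 10, 9, 13, 17, 19, 12, 18]
14>11: swap(3,6), hi=5 ⇒ [5, 6, 8, 9, 11, 10, 14, 13, 17, 19, 12, 18]
9<11: swap(3,3), lo=4 mid=4 ⇒ [5, 6, 8, 9, 11, 10, 14, 13, 17, 19, 12, 18]
11=11: mid=5
10<11: swap(4,5), lo=5 mid=6 ⇒ [5, 6, 8, 9, 10, 11, 14, 13, 17, 19, 12, 18]
done. lo=5 hi=5; nums=[5, 6, 8, 9, 10, 11, 14, 13, 17, 19, 12, 18]

[5, 6, 8, 9, 10, 11, 14, 13, 17, 19, 12, 18]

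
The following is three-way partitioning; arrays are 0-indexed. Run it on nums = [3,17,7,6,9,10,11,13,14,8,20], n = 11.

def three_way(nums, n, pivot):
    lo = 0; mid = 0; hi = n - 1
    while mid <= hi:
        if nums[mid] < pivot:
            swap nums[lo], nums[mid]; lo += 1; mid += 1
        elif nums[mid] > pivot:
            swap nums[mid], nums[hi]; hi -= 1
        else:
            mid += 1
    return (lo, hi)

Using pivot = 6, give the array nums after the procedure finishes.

lo=0 mid=0 hi=10
3<6: swap(0,0), lo=1 mid=1 ⇒ [3,17,7,6,9,10,11,13,14,8,20]
17>6: swap(1,10), hi=9 ⇒ [3,20,7,6,9,10,11,13,14,8,17]
20>6: swap(1,9), hi=8 ⇒ [3,8,7,6,9,10,11,13,14,20,17]
8>6: swap(1,8), hi=7 ⇒ [3,14,7,6,9,10,11,13,8,20,17]
14>6: swap(1,7), hi=6 ⇒ [3,13,7,6,9,10,11,14,8,20,17]
13>6: swap(1,6), hi=5 ⇒ [3,11,7,6,9,10,13,14,8,20,17]
11>6: swap(1,5), hi=4 ⇒ [3,10,7,6,9,11,13,14,8,20,17]
10>6: swap(1,4), hi=3 ⇒ [3,9,7,6,10,11,13,14,8,20,17]
9>6: swap(1,3), hi=2 ⇒ [3,6,7,9,10,11,13,14,8,20,17]
6=6: mid=2
7>6: swap(2,2), hi=1 ⇒ [3,6,7,9,10,11,13,14,8,20,17]
done. lo=1 hi=1; nums=[3,6,7,9,10,11,13,14,8,20,17]

[3,6,7,9,10,11,13,14,8,20,17]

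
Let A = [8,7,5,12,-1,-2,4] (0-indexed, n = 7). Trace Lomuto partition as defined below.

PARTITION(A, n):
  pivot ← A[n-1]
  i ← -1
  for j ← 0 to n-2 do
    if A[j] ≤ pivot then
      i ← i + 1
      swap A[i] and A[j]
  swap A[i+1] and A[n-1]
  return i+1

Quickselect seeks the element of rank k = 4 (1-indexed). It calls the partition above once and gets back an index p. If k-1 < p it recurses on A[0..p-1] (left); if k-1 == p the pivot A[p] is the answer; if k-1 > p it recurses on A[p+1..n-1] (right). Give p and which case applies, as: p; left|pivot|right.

2; right

pivot = A[6] = 4; i = -1
j=0: A[0]=8 > 4 → no swap
j=1: A[1]=7 > 4 → no swap
j=2: A[2]=5 > 4 → no swap
j=3: A[3]=12 > 4 → no swap
j=4: A[4]=-1 ≤ 4 → i=0, swap A[0],A[4] → [-1,7,5,12,8,-2,4]
j=5: A[5]=-2 ≤ 4 → i=1, swap A[1],A[5] → [-1,-2,5,12,8,7,4]
final swap A[2],A[6] → [-1,-2,4,12,8,7,5]; return 2
p = 2; k-1 = 3 > 2 ⇒ right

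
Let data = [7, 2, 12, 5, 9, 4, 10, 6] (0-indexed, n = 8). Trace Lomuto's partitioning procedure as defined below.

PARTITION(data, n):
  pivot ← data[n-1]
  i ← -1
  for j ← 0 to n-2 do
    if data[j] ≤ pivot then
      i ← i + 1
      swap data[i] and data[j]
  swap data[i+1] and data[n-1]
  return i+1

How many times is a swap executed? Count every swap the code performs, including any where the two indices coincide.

pivot = data[7] = 6; i = -1
j=0: data[0]=7 > 6 → no swap
j=1: data[1]=2 ≤ 6 → i=0, swap data[0],data[1] → [2, 7, 12, 5, 9, 4, 10, 6]
j=2: data[2]=12 > 6 → no swap
j=3: data[3]=5 ≤ 6 → i=1, swap data[1],data[3] → [2, 5, 12, 7, 9, 4, 10, 6]
j=4: data[4]=9 > 6 → no swap
j=5: data[5]=4 ≤ 6 → i=2, swap data[2],data[5] → [2, 5, 4, 7, 9, 12, 10, 6]
j=6: data[6]=10 > 6 → no swap
final swap data[3],data[7] → [2, 5, 4, 6, 9, 12, 10, 7]; return 3

4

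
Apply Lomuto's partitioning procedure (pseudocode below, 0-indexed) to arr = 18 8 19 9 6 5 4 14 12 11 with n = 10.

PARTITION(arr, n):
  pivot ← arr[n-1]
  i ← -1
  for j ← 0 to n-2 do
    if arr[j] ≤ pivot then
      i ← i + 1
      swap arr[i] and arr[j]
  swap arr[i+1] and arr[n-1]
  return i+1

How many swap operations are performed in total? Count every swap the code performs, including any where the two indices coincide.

pivot=11, i=-1
j=0: 18>11, skip
j=1: 8≤11, i=0, swap(0,1) ⇒ 8 18 19 9 6 5 4 14 12 11
j=2: 19>11, skip
j=3: 9≤11, i=1, swap(1,3) ⇒ 8 9 19 18 6 5 4 14 12 11
j=4: 6≤11, i=2, swap(2,4) ⇒ 8 9 6 18 19 5 4 14 12 11
j=5: 5≤11, i=3, swap(3,5) ⇒ 8 9 6 5 19 18 4 14 12 11
j=6: 4≤11, i=4, swap(4,6) ⇒ 8 9 6 5 4 18 19 14 12 11
j=7: 14>11, skip
j=8: 12>11, skip
swap(5,9) ⇒ 8 9 6 5 4 11 19 14 12 18; return 5

6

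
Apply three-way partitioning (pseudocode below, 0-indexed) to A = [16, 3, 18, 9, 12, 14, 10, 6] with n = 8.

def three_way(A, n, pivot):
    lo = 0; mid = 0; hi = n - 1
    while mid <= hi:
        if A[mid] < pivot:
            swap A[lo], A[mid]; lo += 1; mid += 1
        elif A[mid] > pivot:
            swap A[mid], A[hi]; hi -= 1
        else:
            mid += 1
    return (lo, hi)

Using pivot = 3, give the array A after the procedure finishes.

pivot = 3; lo=0, mid=0, hi=7
A[mid]=16>3: swap A[0],A[7]; hi=6 → [6, 3, 18, 9, 12, 14, 10, 16]
A[mid]=6>3: swap A[0],A[6]; hi=5 → [10, 3, 18, 9, 12, 14, 6, 16]
A[mid]=10>3: swap A[0],A[5]; hi=4 → [14, 3, 18, 9, 12, 10, 6, 16]
A[mid]=14>3: swap A[0],A[4]; hi=3 → [12, 3, 18, 9, 14, 10, 6, 16]
A[mid]=12>3: swap A[0],A[3]; hi=2 → [9, 3, 18, 12, 14, 10, 6, 16]
A[mid]=9>3: swap A[0],A[2]; hi=1 → [18, 3, 9, 12, 14, 10, 6, 16]
A[mid]=18>3: swap A[0],A[1]; hi=0 → [3, 18, 9, 12, 14, 10, 6, 16]
A[mid]=3=3: mid=1
end: lo=0, hi=0; A = [3, 18, 9, 12, 14, 10, 6, 16]

[3, 18, 9, 12, 14, 10, 6, 16]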